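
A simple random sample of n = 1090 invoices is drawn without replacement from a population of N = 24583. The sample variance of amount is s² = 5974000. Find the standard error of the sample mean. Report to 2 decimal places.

72.37

Under SRS without replacement, Var(ȳ) = (1 − f)·s²/n with f = n/N = 1090/24583 = 0.04433958.
Var(ȳ) = (1 − 0.04433958)·5974000/1090 = 0.95566042·5480.7339 = 5237.7205.
SE(ȳ) = √(5237.7205) = 72.37.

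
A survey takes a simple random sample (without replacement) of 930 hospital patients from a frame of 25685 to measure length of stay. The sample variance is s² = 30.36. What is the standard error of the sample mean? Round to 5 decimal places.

Under SRS without replacement, Var(ȳ) = (1 − f)·s²/n with f = n/N = 930/25685 = 0.03620790.
Var(ȳ) = (1 − 0.03620790)·30.36/930 = 0.96379210·0.032645161 = 0.031463148.
SE(ȳ) = √(0.031463148) = 0.17738.

0.17738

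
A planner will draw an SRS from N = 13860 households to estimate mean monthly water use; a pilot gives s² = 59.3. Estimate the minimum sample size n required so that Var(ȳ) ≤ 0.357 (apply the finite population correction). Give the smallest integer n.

165

Without fpc, n₀ = s²/D = 59.3/0.357 = 166.1064.
With fpc, (1 − n/N)·s²/n ≤ D requires n ≥ n₀/(1 + n₀/N) = 166.1064/(1 + 166.1064/13860) = 164.1393.
Rounding up, n = 165.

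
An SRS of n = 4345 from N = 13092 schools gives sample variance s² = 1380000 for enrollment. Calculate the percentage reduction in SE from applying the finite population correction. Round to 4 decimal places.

f = n/N = 4345/13092 = 0.33188207.
SE_no-fpc = √(s²/n) = 17.821516; SE_fpc = √((1−f)s²/n) = 14.567037.
Ratio = √(1−f) = 0.81738481. Reduction = 100·(1 − 0.81738481) = 18.2615%.

18.2615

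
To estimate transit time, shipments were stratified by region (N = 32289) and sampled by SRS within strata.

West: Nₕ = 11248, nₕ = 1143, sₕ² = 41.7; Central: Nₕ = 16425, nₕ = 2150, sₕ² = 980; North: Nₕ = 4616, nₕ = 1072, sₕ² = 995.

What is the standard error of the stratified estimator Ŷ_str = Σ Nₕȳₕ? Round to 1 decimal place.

11234.1

Var(Ŷ_str) = Σₕ Nₕ²(1 − fₕ)sₕ²/nₕ.
West: 11248²·(1 − 1143/11248)·41.7/1143 = 4.1466889 × 10^6.
Central: 16425²·(1 − 2150/16425)·980/2150 = 1.0687327 × 10^8.
North: 4616²·(1 − 1072/4616)·995/1072 = 1.5184056 × 10^7.
Sum = 1.2620401 × 10^8.
SE = √(1.2620401 × 10^8) = 11234.1.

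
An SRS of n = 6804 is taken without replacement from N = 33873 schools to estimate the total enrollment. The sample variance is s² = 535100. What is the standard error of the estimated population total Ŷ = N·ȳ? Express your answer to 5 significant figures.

Var(Ŷ) = N²·Var(ȳ) = N²·(1 − n/N)·s²/n.
f = 6804/33873 = 0.20086795; Var(ȳ) = 0.79913205·535100/6804 = 62.847672.
Var(Ŷ) = 33873² · 62.847672 = 7.211017 × 10^10.
SE(Ŷ) = √(7.211017 × 10^10) = 268530.

268530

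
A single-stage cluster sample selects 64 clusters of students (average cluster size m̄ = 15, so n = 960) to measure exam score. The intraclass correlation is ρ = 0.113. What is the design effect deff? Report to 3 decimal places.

2.582

deff = 1 + (15 − 1)·0.113 = 1 + 1.582 = 2.582.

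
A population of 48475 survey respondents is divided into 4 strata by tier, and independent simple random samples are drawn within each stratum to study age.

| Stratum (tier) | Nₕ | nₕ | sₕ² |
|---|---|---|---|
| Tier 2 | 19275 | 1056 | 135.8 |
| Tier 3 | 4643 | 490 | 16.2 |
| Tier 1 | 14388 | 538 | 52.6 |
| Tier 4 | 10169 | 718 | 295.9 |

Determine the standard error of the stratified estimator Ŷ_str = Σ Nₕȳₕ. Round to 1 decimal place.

Var(Ŷ_str) = Σₕ Nₕ²(1 − fₕ)sₕ²/nₕ.
Tier 2: 19275²·(1 − 1056/19275)·135.8/1056 = 4.5160087 × 10^7.
Tier 3: 4643²·(1 − 490/4643)·16.2/490 = 637499.06.
Tier 1: 14388²·(1 − 538/14388)·52.6/538 = 1.9482903 × 10^7.
Tier 4: 10169²·(1 − 718/10169)·295.9/718 = 3.9607418 × 10^7.
Sum = 1.0488791 × 10^8.
SE = √(1.0488791 × 10^8) = 10241.5.

10241.5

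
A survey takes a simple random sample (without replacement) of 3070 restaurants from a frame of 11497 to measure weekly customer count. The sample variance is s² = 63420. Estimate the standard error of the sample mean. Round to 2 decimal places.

Under SRS without replacement, Var(ȳ) = (1 − f)·s²/n with f = n/N = 3070/11497 = 0.26702618.
Var(ȳ) = (1 − 0.26702618)·63420/3070 = 0.73297382·20.65798 = 15.141759.
SE(ȳ) = √(15.141759) = 3.89.

3.89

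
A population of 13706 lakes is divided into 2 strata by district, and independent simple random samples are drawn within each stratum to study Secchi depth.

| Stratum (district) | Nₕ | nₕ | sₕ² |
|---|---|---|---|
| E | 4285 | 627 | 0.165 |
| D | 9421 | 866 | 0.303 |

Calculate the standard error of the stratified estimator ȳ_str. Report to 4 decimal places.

Var(ȳ_str) = Σₕ Wₕ²(1 − fₕ)sₕ²/nₕ with Wₕ = Nₕ/N, N = 13706.
E: Wₕ = 0.31263680; term = 0.31263680²·(1 − 0.14632439)·0.165/627 = 2.1957833 × 10^-5.
D: Wₕ = 0.68736320; term = 0.68736320²·(1 − 0.09192230)·0.303/866 = 1.5011369 × 10^-4.
Sum = 1.7207152 × 10^-4.
SE = √(1.7207152 × 10^-4) = 0.0131.

0.0131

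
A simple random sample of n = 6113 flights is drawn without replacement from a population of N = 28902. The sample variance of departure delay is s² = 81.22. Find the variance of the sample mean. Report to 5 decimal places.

Under SRS without replacement, Var(ȳ) = (1 − f)·s²/n with f = n/N = 6113/28902 = 0.21150785.
Var(ȳ) = (1 − 0.21150785)·81.22/6113 = 0.78849215·0.013286439 = 0.010476253.

0.01048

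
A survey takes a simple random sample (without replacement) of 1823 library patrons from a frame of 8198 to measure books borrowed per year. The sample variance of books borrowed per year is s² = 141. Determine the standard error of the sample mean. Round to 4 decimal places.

Under SRS without replacement, Var(ȳ) = (1 − f)·s²/n with f = n/N = 1823/8198 = 0.22237131.
Var(ȳ) = (1 − 0.22237131)·141/1823 = 0.77762869·0.077345036 = 0.060145719.
SE(ȳ) = √(0.060145719) = 0.2452.

0.2452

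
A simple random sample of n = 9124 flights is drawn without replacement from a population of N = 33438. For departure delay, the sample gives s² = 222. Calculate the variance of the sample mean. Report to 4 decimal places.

0.0177

Under SRS without replacement, Var(ȳ) = (1 − f)·s²/n with f = n/N = 9124/33438 = 0.27286321.
Var(ȳ) = (1 − 0.27286321)·222/9124 = 0.72713679·0.024331434 = 0.017692281.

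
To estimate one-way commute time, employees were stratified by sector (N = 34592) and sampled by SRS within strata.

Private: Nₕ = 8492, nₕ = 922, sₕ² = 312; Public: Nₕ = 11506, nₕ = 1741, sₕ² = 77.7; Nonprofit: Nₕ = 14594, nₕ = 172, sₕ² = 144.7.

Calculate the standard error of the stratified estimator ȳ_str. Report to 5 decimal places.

0.41273

Var(ȳ_str) = Σₕ Wₕ²(1 − fₕ)sₕ²/nₕ with Wₕ = Nₕ/N, N = 34592.
Private: Wₕ = 0.24549029; term = 0.24549029²·(1 − 0.10857277)·312/922 = 0.018179343.
Public: Wₕ = 0.33262026; term = 0.33262026²·(1 − 0.15131236)·77.7/1741 = 0.0041905162.
Nonprofit: Wₕ = 0.42188945; term = 0.42188945²·(1 − 0.01178567)·144.7/172 = 0.14797508.
Sum = 0.17034494.
SE = √(0.17034494) = 0.41273.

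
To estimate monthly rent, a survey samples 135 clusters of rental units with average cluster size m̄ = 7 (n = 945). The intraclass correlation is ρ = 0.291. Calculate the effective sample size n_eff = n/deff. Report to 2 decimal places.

344.14

deff = 1 + (7 − 1)·0.291 = 1 + 1.746 = 2.746.
n_eff = 945 / 2.746 = 344.14.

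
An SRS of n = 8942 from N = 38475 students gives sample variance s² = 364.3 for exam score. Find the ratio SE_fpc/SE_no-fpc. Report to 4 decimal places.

f = n/N = 8942/38475 = 0.23241066.
SE_no-fpc = √(s²/n) = 0.20184233; SE_fpc = √((1−f)s²/n) = 0.17683846.
Ratio = √(1−f) = 0.87612176.

0.8761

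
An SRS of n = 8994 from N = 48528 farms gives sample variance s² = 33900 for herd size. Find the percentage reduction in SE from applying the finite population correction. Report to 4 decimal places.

f = n/N = 8994/48528 = 0.18533630.
SE_no-fpc = √(s²/n) = 1.9414375; SE_fpc = √((1−f)s²/n) = 1.7523167.
Ratio = √(1−f) = 0.90258723. Reduction = 100·(1 − 0.90258723) = 9.7413%.

9.7413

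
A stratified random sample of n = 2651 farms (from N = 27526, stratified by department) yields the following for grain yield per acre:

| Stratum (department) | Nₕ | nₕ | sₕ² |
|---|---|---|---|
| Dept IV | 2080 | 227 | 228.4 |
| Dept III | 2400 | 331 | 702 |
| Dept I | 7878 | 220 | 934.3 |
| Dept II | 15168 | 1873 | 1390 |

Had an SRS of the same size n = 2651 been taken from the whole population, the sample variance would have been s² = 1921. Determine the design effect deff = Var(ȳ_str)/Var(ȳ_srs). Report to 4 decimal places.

Var(ȳ_str) = Σ Wₕ²(1−fₕ)sₕ²/nₕ with Wₕ = Nₕ/27526:
  Dept IV: (2080/27526)²·(1−227/2080)·228.4/227 = 0.0051182652
  Dept III: (2400/27526)²·(1−331/2400)·702/331 = 0.013899355
  Dept I: (7878/27526)²·(1−220/7878)·934.3/220 = 0.33814954
  Dept II: (15168/27526)²·(1−1873/15168)·1390/1873 = 0.19751836
  → Var(ȳ_str) = 0.55468552.
Var(ȳ_srs) = (1 − 2651/27526)·1921/2651 = 0.65484365.
deff = 0.55468552 / 0.65484365 = 0.8471.

0.8471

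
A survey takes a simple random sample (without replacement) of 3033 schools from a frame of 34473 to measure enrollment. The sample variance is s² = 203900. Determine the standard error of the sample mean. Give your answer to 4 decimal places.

Under SRS without replacement, Var(ȳ) = (1 − f)·s²/n with f = n/N = 3033/34473 = 0.08798190.
Var(ȳ) = (1 − 0.08798190)·203900/3033 = 0.91201810·67.227168 = 61.312394.
SE(ȳ) = √(61.312394) = 7.8302.

7.8302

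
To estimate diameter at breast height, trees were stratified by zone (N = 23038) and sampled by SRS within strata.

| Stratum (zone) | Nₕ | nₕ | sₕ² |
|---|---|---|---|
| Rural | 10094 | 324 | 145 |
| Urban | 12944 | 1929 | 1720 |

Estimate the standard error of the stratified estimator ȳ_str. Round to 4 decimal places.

0.5681

Var(ȳ_str) = Σₕ Wₕ²(1 − fₕ)sₕ²/nₕ with Wₕ = Nₕ/N, N = 23038.
Rural: Wₕ = 0.43814567; term = 0.43814567²·(1 − 0.03209828)·145/324 = 0.083155563.
Urban: Wₕ = 0.56185433; term = 0.56185433²·(1 − 0.14902658)·1720/1929 = 0.23952987.
Sum = 0.32268543.
SE = √(0.32268543) = 0.5681.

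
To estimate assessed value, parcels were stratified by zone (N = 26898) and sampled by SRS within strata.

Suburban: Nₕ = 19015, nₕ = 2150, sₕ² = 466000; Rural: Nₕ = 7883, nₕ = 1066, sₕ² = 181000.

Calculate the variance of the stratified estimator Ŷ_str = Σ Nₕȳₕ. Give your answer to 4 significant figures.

Var(Ŷ_str) = Σₕ Nₕ²(1 − fₕ)sₕ²/nₕ.
Suburban: 19015²·(1 − 2150/19015)·466000/2150 = 6.9507254 × 10^10.
Rural: 7883²·(1 − 1066/7883)·181000/1066 = 9.1244394 × 10^9.
Sum = 7.8631693 × 10^10.

7.863 × 10^10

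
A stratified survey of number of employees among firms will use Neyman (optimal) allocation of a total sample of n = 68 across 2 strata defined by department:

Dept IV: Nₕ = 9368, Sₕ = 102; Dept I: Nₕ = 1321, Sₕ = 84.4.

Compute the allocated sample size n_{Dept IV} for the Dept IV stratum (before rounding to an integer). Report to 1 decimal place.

Neyman allocation: nₕ = n·NₕSₕ / Σⱼ NⱼSⱼ.
Σ NⱼSⱼ = 9368·102 + 1321·84.4 = 1.0670284 × 10^6.
n_{Dept IV} = 68·9368·102 / (1.0670284 × 10^6) = 60.9.

60.9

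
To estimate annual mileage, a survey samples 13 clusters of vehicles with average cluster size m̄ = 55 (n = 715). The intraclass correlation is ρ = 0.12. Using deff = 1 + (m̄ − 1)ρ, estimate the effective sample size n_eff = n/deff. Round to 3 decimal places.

95.588

deff = 1 + (55 − 1)·0.12 = 1 + 6.48 = 7.48.
n_eff = 715 / 7.48 = 95.588.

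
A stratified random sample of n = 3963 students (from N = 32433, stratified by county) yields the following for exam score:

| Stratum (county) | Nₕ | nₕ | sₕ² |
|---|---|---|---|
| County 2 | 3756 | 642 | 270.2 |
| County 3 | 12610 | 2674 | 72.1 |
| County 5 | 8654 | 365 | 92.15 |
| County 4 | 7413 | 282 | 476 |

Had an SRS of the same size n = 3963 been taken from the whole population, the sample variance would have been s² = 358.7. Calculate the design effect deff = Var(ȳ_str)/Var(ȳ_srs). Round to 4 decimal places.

1.3836

Var(ȳ_str) = Σ Wₕ²(1−fₕ)sₕ²/nₕ with Wₕ = Nₕ/32433:
  County 2: (3756/32433)²·(1−642/3756)·270.2/642 = 0.0046797243
  County 3: (12610/32433)²·(1−2674/12610)·72.1/2674 = 0.0032116358
  County 5: (8654/32433)²·(1−365/8654)·92.15/365 = 0.017216595
  County 4: (7413/32433)²·(1−282/7413)·476/282 = 0.084825814
  → Var(ȳ_str) = 0.10993377.
Var(ȳ_srs) = (1 − 3963/32433)·358.7/3963 = 0.079452515.
deff = 0.10993377 / 0.079452515 = 1.3836.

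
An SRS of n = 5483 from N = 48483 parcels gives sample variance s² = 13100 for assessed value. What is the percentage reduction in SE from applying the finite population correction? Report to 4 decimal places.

5.8242

f = n/N = 5483/48483 = 0.11309119.
SE_no-fpc = √(s²/n) = 1.5457047; SE_fpc = √((1−f)s²/n) = 1.4556803.
Ratio = √(1−f) = 0.94175836. Reduction = 100·(1 − 0.94175836) = 5.8242%.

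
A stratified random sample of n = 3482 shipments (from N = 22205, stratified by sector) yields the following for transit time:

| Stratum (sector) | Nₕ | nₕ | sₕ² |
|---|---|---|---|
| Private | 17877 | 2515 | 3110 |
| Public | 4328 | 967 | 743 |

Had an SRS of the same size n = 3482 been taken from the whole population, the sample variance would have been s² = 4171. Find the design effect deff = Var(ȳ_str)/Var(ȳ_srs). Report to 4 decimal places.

Var(ȳ_str) = Σ Wₕ²(1−fₕ)sₕ²/nₕ with Wₕ = Nₕ/22205:
  Private: (17877/22205)²·(1−2515/17877)·3110/2515 = 0.68875259
  Public: (4328/22205)²·(1−967/4328)·743/967 = 0.022668175
  → Var(ȳ_str) = 0.71142077.
Var(ȳ_srs) = (1 − 3482/22205)·4171/3482 = 1.0100342.
deff = 0.71142077 / 1.0100342 = 0.7044.

0.7044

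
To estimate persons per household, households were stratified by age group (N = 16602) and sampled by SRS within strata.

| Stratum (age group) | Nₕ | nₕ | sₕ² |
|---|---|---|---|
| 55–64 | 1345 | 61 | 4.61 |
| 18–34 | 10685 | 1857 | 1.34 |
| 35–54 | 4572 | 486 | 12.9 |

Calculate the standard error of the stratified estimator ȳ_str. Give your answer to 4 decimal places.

Var(ȳ_str) = Σₕ Wₕ²(1 − fₕ)sₕ²/nₕ with Wₕ = Nₕ/N, N = 16602.
55–64: Wₕ = 0.08101434; term = 0.08101434²·(1 − 0.04535316)·4.61/61 = 4.7351918 × 10^-4.
18–34: Wₕ = 0.64359716; term = 0.64359716²·(1 − 0.17379504)·1.34/1857 = 2.4694994 × 10^-4.
35–54: Wₕ = 0.27538851; term = 0.27538851²·(1 − 0.10629921)·12.9/486 = 0.001799025.
Sum = 0.0025194941.
SE = √(0.0025194941) = 0.0502.

0.0502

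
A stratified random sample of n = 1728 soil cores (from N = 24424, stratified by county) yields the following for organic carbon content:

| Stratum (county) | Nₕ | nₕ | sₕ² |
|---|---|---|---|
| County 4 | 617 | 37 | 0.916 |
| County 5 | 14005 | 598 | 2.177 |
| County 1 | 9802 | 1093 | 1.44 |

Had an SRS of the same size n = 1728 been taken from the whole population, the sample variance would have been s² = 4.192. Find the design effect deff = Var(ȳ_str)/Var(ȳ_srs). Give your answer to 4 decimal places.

Var(ȳ_str) = Σ Wₕ²(1−fₕ)sₕ²/nₕ with Wₕ = Nₕ/24424:
  County 4: (617/24424)²·(1−37/617)·0.916/37 = 1.4851603 × 10^-5
  County 5: (14005/24424)²·(1−598/14005)·2.177/598 = 0.001145878
  County 1: (9802/24424)²·(1−1093/9802)·1.44/1093 = 1.8853489 × 10^-4
  → Var(ȳ_str) = 0.0013492645.
Var(ȳ_srs) = (1 − 1728/24424)·4.192/1728 = 0.0022542915.
deff = 0.0013492645 / 0.0022542915 = 0.5985.

0.5985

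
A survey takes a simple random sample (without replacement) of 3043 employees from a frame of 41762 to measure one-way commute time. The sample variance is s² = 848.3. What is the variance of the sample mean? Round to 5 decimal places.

Under SRS without replacement, Var(ȳ) = (1 − f)·s²/n with f = n/N = 3043/41762 = 0.07286528.
Var(ȳ) = (1 − 0.07286528)·848.3/3043 = 0.92713472·0.27877095 = 0.25845823.

0.25846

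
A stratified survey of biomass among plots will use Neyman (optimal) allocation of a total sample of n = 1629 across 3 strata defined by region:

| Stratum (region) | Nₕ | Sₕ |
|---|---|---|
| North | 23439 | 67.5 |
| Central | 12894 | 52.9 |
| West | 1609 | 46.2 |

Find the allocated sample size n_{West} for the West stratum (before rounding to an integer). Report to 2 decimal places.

51.78

Neyman allocation: nₕ = n·NₕSₕ / Σⱼ NⱼSⱼ.
Σ NⱼSⱼ = 23439·67.5 + 12894·52.9 + 1609·46.2 = 2.3385609 × 10^6.
n_{West} = 1629·1609·46.2 / (2.3385609 × 10^6) = 51.78.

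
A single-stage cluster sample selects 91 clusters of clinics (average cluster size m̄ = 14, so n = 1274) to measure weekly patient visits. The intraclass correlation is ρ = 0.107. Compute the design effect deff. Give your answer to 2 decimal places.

2.39

deff = 1 + (14 − 1)·0.107 = 1 + 1.391 = 2.391.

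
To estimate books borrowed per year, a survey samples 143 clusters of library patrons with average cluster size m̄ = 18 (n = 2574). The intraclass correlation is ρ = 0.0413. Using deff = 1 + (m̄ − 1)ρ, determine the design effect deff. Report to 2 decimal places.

deff = 1 + (18 − 1)·0.0413 = 1 + 0.7021 = 1.7021.

1.70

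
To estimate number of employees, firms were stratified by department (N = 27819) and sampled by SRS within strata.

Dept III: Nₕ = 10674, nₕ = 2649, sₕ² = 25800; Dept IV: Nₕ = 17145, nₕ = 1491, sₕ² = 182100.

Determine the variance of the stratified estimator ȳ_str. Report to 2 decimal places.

43.43

Var(ȳ_str) = Σₕ Wₕ²(1 − fₕ)sₕ²/nₕ with Wₕ = Nₕ/N, N = 27819.
Dept III: Wₕ = 0.38369460; term = 0.38369460²·(1 − 0.24817313)·25800/2649 = 1.0780203.
Dept IV: Wₕ = 0.61630540; term = 0.61630540²·(1 − 0.08696413)·182100/1491 = 42.355722.
Sum = 43.433742.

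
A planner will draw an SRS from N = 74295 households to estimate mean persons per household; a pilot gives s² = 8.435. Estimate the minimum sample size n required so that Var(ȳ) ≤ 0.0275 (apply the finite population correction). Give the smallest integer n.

Without fpc, n₀ = s²/D = 8.435/0.0275 = 306.7273.
With fpc, (1 − n/N)·s²/n ≤ D requires n ≥ n₀/(1 + n₀/N) = 306.7273/(1 + 306.7273/74295) = 305.4662.
Rounding up, n = 306.

306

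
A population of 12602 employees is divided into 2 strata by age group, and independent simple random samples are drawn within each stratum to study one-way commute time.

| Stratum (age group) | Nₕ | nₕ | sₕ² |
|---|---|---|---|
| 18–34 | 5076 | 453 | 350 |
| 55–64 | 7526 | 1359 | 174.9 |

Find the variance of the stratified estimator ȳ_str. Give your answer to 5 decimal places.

Var(ȳ_str) = Σₕ Wₕ²(1 − fₕ)sₕ²/nₕ with Wₕ = Nₕ/N, N = 12602.
18–34: Wₕ = 0.40279321; term = 0.40279321²·(1 − 0.08924350)·350/453 = 0.1141659.
55–64: Wₕ = 0.59720679; term = 0.59720679²·(1 − 0.18057401)·174.9/1359 = 0.037612272.
Sum = 0.15177817.

0.15178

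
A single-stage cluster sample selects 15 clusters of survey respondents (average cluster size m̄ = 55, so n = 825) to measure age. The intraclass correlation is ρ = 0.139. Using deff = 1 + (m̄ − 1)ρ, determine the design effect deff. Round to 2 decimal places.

deff = 1 + (55 − 1)·0.139 = 1 + 7.506 = 8.506.

8.51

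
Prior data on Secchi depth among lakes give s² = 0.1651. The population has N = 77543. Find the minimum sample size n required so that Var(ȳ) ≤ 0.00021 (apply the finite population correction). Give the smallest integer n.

Without fpc, n₀ = s²/D = 0.1651/0.00021 = 786.1905.
With fpc, (1 − n/N)·s²/n ≤ D requires n ≥ n₀/(1 + n₀/N) = 786.1905/(1 + 786.1905/77543) = 778.2995.
Rounding up, n = 779.

779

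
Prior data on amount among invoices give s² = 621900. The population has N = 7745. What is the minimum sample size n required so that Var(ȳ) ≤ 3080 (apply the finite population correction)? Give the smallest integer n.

Without fpc, n₀ = s²/D = 621900/3080 = 201.9156.
With fpc, (1 − n/N)·s²/n ≤ D requires n ≥ n₀/(1 + n₀/N) = 201.9156/(1 + 201.9156/7745) = 196.7853.
Rounding up, n = 197.

197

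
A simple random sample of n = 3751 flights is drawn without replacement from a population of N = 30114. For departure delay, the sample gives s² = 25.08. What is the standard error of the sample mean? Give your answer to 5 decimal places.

Under SRS without replacement, Var(ȳ) = (1 − f)·s²/n with f = n/N = 3751/30114 = 0.12456001.
Var(ȳ) = (1 − 0.12456001)·25.08/3751 = 0.87543999·0.006686217 = 0.0058533818.
SE(ȳ) = √(0.0058533818) = 0.07651.

0.07651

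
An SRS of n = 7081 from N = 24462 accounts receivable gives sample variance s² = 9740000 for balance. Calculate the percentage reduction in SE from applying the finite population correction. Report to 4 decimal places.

15.7070

f = n/N = 7081/24462 = 0.28946938.
SE_no-fpc = √(s²/n) = 37.087895; SE_fpc = √((1−f)s²/n) = 31.262491.
Ratio = √(1−f) = 0.84292978. Reduction = 100·(1 − 0.84292978) = 15.7070%.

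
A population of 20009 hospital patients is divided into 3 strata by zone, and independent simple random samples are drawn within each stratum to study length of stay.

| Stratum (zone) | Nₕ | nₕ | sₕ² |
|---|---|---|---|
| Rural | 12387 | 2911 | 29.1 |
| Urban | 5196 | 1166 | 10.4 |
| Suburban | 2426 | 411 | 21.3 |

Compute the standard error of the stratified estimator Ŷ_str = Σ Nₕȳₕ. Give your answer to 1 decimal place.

Var(Ŷ_str) = Σₕ Nₕ²(1 − fₕ)sₕ²/nₕ.
Rural: 12387²·(1 − 2911/12387)·29.1/2911 = 1.1733889 × 10^6.
Urban: 5196²·(1 − 1166/5196)·10.4/1166 = 186770.8.
Suburban: 2426²·(1 − 411/2426)·21.3/411 = 253339.92.
Sum = 1.6134996 × 10^6.
SE = √(1.6134996 × 10^6) = 1270.2.

1270.2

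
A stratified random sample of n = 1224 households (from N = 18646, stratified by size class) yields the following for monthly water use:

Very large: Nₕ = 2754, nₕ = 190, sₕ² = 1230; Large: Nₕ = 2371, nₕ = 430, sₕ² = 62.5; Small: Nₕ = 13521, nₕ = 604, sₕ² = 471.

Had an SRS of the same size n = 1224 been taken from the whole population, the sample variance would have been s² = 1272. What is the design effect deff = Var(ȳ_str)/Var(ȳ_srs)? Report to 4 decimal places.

Var(ȳ_str) = Σ Wₕ²(1−fₕ)sₕ²/nₕ with Wₕ = Nₕ/18646:
  Very large: (2754/18646)²·(1−190/2754)·1230/190 = 0.13148073
  Large: (2371/18646)²·(1−430/2371)·62.5/430 = 0.0019239655
  Small: (13521/18646)²·(1−604/13521)·471/604 = 0.39172662
  → Var(ȳ_str) = 0.52513132.
Var(ȳ_srs) = (1 − 1224/18646)·1272/1224 = 0.9709973.
deff = 0.52513132 / 0.9709973 = 0.5408.

0.5408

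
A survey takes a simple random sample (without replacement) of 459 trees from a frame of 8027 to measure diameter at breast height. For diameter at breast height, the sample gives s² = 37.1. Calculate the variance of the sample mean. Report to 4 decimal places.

0.0762

Under SRS without replacement, Var(ȳ) = (1 − f)·s²/n with f = n/N = 459/8027 = 0.05718201.
Var(ȳ) = (1 − 0.05718201)·37.1/459 = 0.94281799·0.080827887 = 0.076205986.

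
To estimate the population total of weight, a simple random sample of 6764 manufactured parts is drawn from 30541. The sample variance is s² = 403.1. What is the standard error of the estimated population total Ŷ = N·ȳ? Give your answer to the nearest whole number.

Var(Ŷ) = N²·Var(ȳ) = N²·(1 − n/N)·s²/n.
f = 6764/30541 = 0.22147277; Var(ȳ) = 0.77852723·403.1/6764 = 0.046396263.
Var(Ŷ) = 30541² · 0.046396263 = 4.3276239 × 10^7.
SE(Ŷ) = √(4.3276239 × 10^7) = 6578.

6578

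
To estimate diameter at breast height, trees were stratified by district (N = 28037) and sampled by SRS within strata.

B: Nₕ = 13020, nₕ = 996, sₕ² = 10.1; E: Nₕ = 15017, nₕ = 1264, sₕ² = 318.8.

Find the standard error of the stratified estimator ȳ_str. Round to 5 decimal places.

Var(ȳ_str) = Σₕ Wₕ²(1 − fₕ)sₕ²/nₕ with Wₕ = Nₕ/N, N = 28037.
B: Wₕ = 0.46438635; term = 0.46438635²·(1 − 0.07649770)·10.1/996 = 0.00201957.
E: Wₕ = 0.53561365; term = 0.53561365²·(1 − 0.08417127)·318.8/1264 = 0.066265698.
Sum = 0.068285268.
SE = √(0.068285268) = 0.26131.

0.26131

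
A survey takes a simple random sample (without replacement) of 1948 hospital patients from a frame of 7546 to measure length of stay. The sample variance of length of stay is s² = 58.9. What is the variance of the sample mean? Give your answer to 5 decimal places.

Under SRS without replacement, Var(ȳ) = (1 − f)·s²/n with f = n/N = 1948/7546 = 0.25815001.
Var(ȳ) = (1 − 0.25815001)·58.9/1948 = 0.74184999·0.03023614 = 0.02243068.

0.02243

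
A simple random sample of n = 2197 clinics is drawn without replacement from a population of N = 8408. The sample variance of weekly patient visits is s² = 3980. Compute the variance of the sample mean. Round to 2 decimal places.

Under SRS without replacement, Var(ȳ) = (1 − f)·s²/n with f = n/N = 2197/8408 = 0.26129876.
Var(ȳ) = (1 − 0.26129876)·3980/2197 = 0.73870124·1.8115612 = 1.3382025.

1.34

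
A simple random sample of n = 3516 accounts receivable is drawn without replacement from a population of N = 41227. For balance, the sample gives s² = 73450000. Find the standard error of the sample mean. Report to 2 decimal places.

138.23

Under SRS without replacement, Var(ȳ) = (1 − f)·s²/n with f = n/N = 3516/41227 = 0.08528392.
Var(ȳ) = (1 − 0.08528392)·73450000/3516 = 0.91471608·20890.216 = 19108.617.
SE(ȳ) = √(19108.617) = 138.23.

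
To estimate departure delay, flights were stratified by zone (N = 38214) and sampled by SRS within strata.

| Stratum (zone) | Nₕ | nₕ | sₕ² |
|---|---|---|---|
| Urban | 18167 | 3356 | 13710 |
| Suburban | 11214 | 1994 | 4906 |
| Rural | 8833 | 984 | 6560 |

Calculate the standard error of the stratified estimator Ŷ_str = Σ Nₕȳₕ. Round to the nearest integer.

Var(Ŷ_str) = Σₕ Nₕ²(1 − fₕ)sₕ²/nₕ.
Urban: 18167²·(1 − 3356/18167)·13710/3356 = 1.0992162 × 10^9.
Suburban: 11214²·(1 − 1994/11214)·4906/1994 = 2.5438638 × 10^8.
Rural: 8833²·(1 − 984/8833)·6560/984 = 4.6220145 × 10^8.
Sum = 1.815804 × 10^9.
SE = √(1.815804 × 10^9) = 42612.

42612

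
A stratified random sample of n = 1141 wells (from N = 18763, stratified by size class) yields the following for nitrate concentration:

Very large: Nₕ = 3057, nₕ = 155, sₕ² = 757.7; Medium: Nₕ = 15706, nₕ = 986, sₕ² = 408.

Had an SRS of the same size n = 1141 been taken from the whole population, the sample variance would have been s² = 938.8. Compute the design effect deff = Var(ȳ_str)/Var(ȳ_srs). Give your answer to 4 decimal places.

Var(ȳ_str) = Σ Wₕ²(1−fₕ)sₕ²/nₕ with Wₕ = Nₕ/18763:
  Very large: (3057/18763)²·(1−155/3057)·757.7/155 = 0.12318388
  Medium: (15706/18763)²·(1−986/15706)·408/986 = 0.27173908
  → Var(ȳ_str) = 0.39492296.
Var(ȳ_srs) = (1 − 1141/18763)·938.8/1141 = 0.77275239.
deff = 0.39492296 / 0.77275239 = 0.5111.

0.5111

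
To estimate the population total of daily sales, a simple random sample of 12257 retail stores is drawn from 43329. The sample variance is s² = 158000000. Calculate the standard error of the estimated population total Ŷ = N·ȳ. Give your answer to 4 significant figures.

4.166 × 10^6

Var(Ŷ) = N²·Var(ȳ) = N²·(1 − n/N)·s²/n.
f = 12257/43329 = 0.28288213; Var(ȳ) = 0.71711787·158000000/12257 = 9244.0746.
Var(Ŷ) = 43329² · 9244.0746 = 1.7354846 × 10^13.
SE(Ŷ) = √(1.7354846 × 10^13) = 4.166 × 10^6.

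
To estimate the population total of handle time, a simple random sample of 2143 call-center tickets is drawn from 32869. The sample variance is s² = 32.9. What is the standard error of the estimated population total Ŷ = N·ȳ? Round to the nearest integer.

3938

Var(Ŷ) = N²·Var(ȳ) = N²·(1 − n/N)·s²/n.
f = 2143/32869 = 0.06519821; Var(ȳ) = 0.93480179·32.9/2143 = 0.014351367.
Var(Ŷ) = 32869² · 0.014351367 = 1.5504803 × 10^7.
SE(Ŷ) = √(1.5504803 × 10^7) = 3938.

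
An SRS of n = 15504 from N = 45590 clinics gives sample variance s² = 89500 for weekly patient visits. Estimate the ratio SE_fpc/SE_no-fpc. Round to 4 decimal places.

0.8124

f = n/N = 15504/45590 = 0.34007458.
SE_no-fpc = √(s²/n) = 2.4026452; SE_fpc = √((1−f)s²/n) = 1.9518079.
Ratio = √(1−f) = 0.81235794.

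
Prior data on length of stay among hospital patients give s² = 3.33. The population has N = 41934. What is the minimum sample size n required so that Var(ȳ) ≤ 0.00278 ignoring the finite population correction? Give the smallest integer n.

1198

Without fpc, n₀ = s²/D = 3.33/0.00278 = 1197.8417.
Rounding up, n = 1198.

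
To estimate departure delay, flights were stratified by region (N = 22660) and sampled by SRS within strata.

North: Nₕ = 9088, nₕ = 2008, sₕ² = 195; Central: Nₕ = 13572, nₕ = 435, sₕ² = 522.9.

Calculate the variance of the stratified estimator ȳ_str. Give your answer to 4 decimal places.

0.4296

Var(ȳ_str) = Σₕ Wₕ²(1 − fₕ)sₕ²/nₕ with Wₕ = Nₕ/N, N = 22660.
North: Wₕ = 0.40105914; term = 0.40105914²·(1 − 0.22095070)·195/2008 = 0.012168938.
Central: Wₕ = 0.59894086; term = 0.59894086²·(1 − 0.03205128)·522.9/435 = 0.41739729.
Sum = 0.42956623.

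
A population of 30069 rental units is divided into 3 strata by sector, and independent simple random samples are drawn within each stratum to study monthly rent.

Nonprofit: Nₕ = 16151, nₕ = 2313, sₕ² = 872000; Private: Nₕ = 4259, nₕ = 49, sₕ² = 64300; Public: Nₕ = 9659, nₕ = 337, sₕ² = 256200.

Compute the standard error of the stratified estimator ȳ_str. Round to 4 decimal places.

Var(ȳ_str) = Σₕ Wₕ²(1 − fₕ)sₕ²/nₕ with Wₕ = Nₕ/N, N = 30069.
Nonprofit: Wₕ = 0.53713126; term = 0.53713126²·(1 − 0.14321095)·872000/2313 = 93.191355.
Private: Wₕ = 0.14164089; term = 0.14164089²·(1 − 0.01150505)·64300/49 = 26.023557.
Public: Wₕ = 0.32122784; term = 0.32122784²·(1 − 0.03488974)·256200/337 = 75.709873.
Sum = 194.92479.
SE = √(194.92479) = 13.9615.

13.9615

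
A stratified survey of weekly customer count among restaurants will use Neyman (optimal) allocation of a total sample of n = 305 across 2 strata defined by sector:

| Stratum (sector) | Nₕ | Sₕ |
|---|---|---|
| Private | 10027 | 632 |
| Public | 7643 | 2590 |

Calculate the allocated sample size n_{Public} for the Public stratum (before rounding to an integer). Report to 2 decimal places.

231.04

Neyman allocation: nₕ = n·NₕSₕ / Σⱼ NⱼSⱼ.
Σ NⱼSⱼ = 10027·632 + 7643·2590 = 2.6132434 × 10^7.
n_{Public} = 305·7643·2590 / (2.6132434 × 10^7) = 231.04.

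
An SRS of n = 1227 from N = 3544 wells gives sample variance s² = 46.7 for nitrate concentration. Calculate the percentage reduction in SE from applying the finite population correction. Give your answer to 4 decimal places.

f = n/N = 1227/3544 = 0.34621896.
SE_no-fpc = √(s²/n) = 0.19509052; SE_fpc = √((1−f)s²/n) = 0.15774381.
Ratio = √(1−f) = 0.80856728. Reduction = 100·(1 − 0.80856728) = 19.1433%.

19.1433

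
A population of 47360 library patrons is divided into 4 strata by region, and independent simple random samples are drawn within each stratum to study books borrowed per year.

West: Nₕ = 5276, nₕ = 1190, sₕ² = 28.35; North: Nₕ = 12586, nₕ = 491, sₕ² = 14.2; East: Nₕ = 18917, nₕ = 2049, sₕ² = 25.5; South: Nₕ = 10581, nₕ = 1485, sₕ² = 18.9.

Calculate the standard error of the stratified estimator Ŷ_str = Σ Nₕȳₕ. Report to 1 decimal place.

Var(Ŷ_str) = Σₕ Nₕ²(1 − fₕ)sₕ²/nₕ.
West: 5276²·(1 − 1190/5276)·28.35/1190 = 513581.36.
North: 12586²·(1 − 491/12586)·14.2/491 = 4.402511 × 10^6.
East: 18917²·(1 − 2049/18917)·25.5/2049 = 3.9711298 × 10^6.
South: 10581²·(1 − 1485/10581)·18.9/1485 = 1.2249335 × 10^6.
Sum = 1.0112156 × 10^7.
SE = √(1.0112156 × 10^7) = 3180.0.

3180.0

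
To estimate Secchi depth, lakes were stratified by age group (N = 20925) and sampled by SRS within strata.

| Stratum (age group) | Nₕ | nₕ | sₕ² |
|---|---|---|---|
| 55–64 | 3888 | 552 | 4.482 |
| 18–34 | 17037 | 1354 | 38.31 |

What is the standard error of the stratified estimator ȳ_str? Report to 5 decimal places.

Var(ȳ_str) = Σₕ Wₕ²(1 − fₕ)sₕ²/nₕ with Wₕ = Nₕ/N, N = 20925.
55–64: Wₕ = 0.18580645; term = 0.18580645²·(1 − 0.14197531)·4.482/552 = 2.4052163 × 10^-4.
18–34: Wₕ = 0.81419355; term = 0.81419355²·(1 − 0.07947409)·38.31/1354 = 0.017265725.
Sum = 0.017506247.
SE = √(0.017506247) = 0.13231.

0.13231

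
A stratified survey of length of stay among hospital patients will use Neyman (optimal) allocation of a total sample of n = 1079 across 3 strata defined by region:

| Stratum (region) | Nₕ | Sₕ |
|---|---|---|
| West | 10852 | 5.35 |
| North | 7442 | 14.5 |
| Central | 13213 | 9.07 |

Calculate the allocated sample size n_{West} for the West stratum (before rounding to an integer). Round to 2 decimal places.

219.18

Neyman allocation: nₕ = n·NₕSₕ / Σⱼ NⱼSⱼ.
Σ NⱼSⱼ = 10852·5.35 + 7442·14.5 + 13213·9.07 = 285809.11.
n_{West} = 1079·10852·5.35 / 285809.11 = 219.18.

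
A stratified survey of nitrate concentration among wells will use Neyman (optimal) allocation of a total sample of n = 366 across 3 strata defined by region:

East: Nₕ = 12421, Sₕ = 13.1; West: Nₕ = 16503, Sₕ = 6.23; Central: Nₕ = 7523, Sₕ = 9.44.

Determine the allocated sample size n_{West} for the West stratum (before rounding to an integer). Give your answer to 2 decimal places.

111.81

Neyman allocation: nₕ = n·NₕSₕ / Σⱼ NⱼSⱼ.
Σ NⱼSⱼ = 12421·13.1 + 16503·6.23 + 7523·9.44 = 336545.91.
n_{West} = 366·16503·6.23 / 336545.91 = 111.81.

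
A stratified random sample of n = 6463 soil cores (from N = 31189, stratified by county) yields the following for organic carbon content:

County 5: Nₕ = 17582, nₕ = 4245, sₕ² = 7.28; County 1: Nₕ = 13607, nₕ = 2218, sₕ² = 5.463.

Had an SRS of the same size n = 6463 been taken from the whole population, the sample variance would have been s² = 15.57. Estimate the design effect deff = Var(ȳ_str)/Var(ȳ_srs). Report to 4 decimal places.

0.4219

Var(ȳ_str) = Σ Wₕ²(1−fₕ)sₕ²/nₕ with Wₕ = Nₕ/31189:
  County 5: (17582/31189)²·(1−4245/17582)·7.28/4245 = 4.1340641 × 10^-4
  County 1: (13607/31189)²·(1−2218/13607)·5.463/2218 = 3.9238711 × 10^-4
  → Var(ȳ_str) = 8.0579352 × 10^-4.
Var(ȳ_srs) = (1 − 6463/31189)·15.57/6463 = 0.0019098835.
deff = (8.0579352 × 10^-4) / 0.0019098835 = 0.4219.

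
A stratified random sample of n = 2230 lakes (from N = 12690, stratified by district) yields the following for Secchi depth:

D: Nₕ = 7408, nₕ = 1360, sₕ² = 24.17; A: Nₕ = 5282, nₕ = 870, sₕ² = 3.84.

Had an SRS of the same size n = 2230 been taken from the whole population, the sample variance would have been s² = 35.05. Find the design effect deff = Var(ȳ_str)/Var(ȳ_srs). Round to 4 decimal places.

Var(ȳ_str) = Σ Wₕ²(1−fₕ)sₕ²/nₕ with Wₕ = Nₕ/12690:
  D: (7408/12690)²·(1−1360/7408)·24.17/1360 = 0.0049445555
  A: (5282/12690)²·(1−870/5282)·3.84/870 = 6.3873781 × 10^-4
  → Var(ȳ_str) = 0.0055832933.
Var(ȳ_srs) = (1 − 2230/12690)·35.05/2230 = 0.012955471.
deff = 0.0055832933 / 0.012955471 = 0.4310.

0.4310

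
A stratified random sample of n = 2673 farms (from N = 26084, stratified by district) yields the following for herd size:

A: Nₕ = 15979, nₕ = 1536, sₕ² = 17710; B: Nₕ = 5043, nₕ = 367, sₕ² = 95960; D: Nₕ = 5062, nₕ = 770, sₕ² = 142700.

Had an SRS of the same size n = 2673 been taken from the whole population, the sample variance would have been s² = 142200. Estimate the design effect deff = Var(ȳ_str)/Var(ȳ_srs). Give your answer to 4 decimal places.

Var(ȳ_str) = Σ Wₕ²(1−fₕ)sₕ²/nₕ with Wₕ = Nₕ/26084:
  A: (15979/26084)²·(1−1536/15979)·17710/1536 = 3.9109834
  B: (5043/26084)²·(1−367/5043)·95960/367 = 9.0623173
  D: (5062/26084)²·(1−770/5062)·142700/770 = 5.9178877
  → Var(ȳ_str) = 18.891188.
Var(ȳ_srs) = (1 − 2673/26084)·142200/2673 = 47.747035.
deff = 18.891188 / 47.747035 = 0.3957.

0.3957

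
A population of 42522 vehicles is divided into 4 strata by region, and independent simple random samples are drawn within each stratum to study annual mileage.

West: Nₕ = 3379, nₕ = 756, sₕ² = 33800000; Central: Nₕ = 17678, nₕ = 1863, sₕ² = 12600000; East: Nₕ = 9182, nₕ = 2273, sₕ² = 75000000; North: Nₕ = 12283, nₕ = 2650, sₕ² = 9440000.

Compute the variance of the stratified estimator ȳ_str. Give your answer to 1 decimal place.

2655.7

Var(ȳ_str) = Σₕ Wₕ²(1 − fₕ)sₕ²/nₕ with Wₕ = Nₕ/N, N = 42522.
West: Wₕ = 0.07946475; term = 0.07946475²·(1 − 0.22373483)·33800000/756 = 219.15633.
Central: Wₕ = 0.41573774; term = 0.41573774²·(1 − 0.10538522)·12600000/1863 = 1045.7615.
East: Wₕ = 0.21593528; term = 0.21593528²·(1 − 0.24754955)·75000000/2273 = 1157.6758.
North: Wₕ = 0.28886224; term = 0.28886224²·(1 − 0.21574534)·9440000/2650 = 233.11207.
Sum = 2655.7057.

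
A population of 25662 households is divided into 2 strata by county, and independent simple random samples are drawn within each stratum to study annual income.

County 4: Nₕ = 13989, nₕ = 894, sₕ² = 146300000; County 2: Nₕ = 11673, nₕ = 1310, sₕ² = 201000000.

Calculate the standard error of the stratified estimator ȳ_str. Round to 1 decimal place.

271.5

Var(ȳ_str) = Σₕ Wₕ²(1 − fₕ)sₕ²/nₕ with Wₕ = Nₕ/N, N = 25662.
County 4: Wₕ = 0.54512509; term = 0.54512509²·(1 − 0.06390736)·146300000/894 = 45521.648.
County 2: Wₕ = 0.45487491; term = 0.45487491²·(1 − 0.11222479)·201000000/1310 = 28184.591.
Sum = 73706.239.
SE = √(73706.239) = 271.5.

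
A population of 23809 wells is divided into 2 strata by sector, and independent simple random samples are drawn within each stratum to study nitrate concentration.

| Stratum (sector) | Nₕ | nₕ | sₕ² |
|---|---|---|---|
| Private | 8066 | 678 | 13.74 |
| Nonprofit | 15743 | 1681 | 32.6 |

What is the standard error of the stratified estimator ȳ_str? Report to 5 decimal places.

0.09851

Var(ȳ_str) = Σₕ Wₕ²(1 − fₕ)sₕ²/nₕ with Wₕ = Nₕ/N, N = 23809.
Private: Wₕ = 0.33877945; term = 0.33877945²·(1 − 0.08405653)·13.74/678 = 0.0021303935.
Nonprofit: Wₕ = 0.66122055; term = 0.66122055²·(1 − 0.10677762)·32.6/1681 = 0.0075735965.
Sum = 0.00970399.
SE = √(0.00970399) = 0.09851.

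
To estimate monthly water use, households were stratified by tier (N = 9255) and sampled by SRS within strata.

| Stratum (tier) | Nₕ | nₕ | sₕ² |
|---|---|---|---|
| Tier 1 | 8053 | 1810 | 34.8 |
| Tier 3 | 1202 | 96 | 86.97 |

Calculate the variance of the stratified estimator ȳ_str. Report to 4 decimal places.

0.0253

Var(ȳ_str) = Σₕ Wₕ²(1 − fₕ)sₕ²/nₕ with Wₕ = Nₕ/N, N = 9255.
Tier 1: Wₕ = 0.87012426; term = 0.87012426²·(1 − 0.22476096)·34.8/1810 = 0.01128493.
Tier 3: Wₕ = 0.12987574; term = 0.12987574²·(1 − 0.07986689)·86.97/96 = 0.014060637.
Sum = 0.025345567.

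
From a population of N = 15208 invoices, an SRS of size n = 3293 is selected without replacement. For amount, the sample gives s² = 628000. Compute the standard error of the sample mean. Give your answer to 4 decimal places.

12.2235

Under SRS without replacement, Var(ȳ) = (1 − f)·s²/n with f = n/N = 3293/15208 = 0.21653077.
Var(ȳ) = (1 − 0.21653077)·628000/3293 = 0.78346923·190.70756 = 149.41351.
SE(ȳ) = √(149.41351) = 12.2235.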